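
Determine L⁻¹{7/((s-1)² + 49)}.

Form: b/((s-a)² + b²) → e^(at)sin(bt). With a=1, b=7

Final answer: e^t·sin(7t)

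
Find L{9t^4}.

L{t^n} = n!/s^(n+1). So L{9t^4} = 9·4!/s^5 = 216/s^5

Final answer: 216/s^5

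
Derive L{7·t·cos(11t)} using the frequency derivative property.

L{cos(11t)} = s/(s² + 121). Derivative: d/ds[s/(s² + 121)] = [(s² + 121) - s·2s]/(s² + 121)² = (121 - s²)/(s² + 121)². So L{t·cos(11t)} = -F'(s) = (s² - 121)/(s² + 121)². Then L{7·t·cos(11t)} = 7·(s² - 121)/(s² + 121)²

Final answer: 7·(s² - 121)/(s² + 121)²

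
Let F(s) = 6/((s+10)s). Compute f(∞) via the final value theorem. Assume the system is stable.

f(∞) = lim_{s→0} sF(s) = lim_{s→0} 6/(s+10) = 3/5

Final answer: 3/5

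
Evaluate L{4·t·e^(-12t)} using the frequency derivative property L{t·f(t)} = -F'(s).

L{e^(-12t)} = 1/(s+12). By frequency derivative: L{t·e^(-12t)} = -d/ds[1/(s+12)] = -(-1)/(s+12)² = 1/(s+12)². Then L{4·t·e^(-12t)} = 4·1/(s+12)² = 4/(s+12)²

Final answer: 4/(s+12)²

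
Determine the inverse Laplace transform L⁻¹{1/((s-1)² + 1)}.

Using frequency shift, L⁻¹{1/((s-1)² + 1)} = e^t·sin(t)

Final answer: e^t·sin(t)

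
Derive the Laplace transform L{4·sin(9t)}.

L{sin(ωt)} = ω/(s² + ω²), so L{sin(9t)} = 9/(s² + 81). Then L{4·sin(9t)} = 4·9/(s² + 81) = 36/(s² + 81)

Final answer: 36/(s² + 81)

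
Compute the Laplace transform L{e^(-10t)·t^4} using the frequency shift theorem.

L{e^(at)·t^n} = n!/(s-a)^(n+1), so L{e^(-10t)·t^4} = 24/(s+10)^5

Final answer: 24/(s+10)^5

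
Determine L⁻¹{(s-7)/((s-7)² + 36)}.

Using frequency shift: L⁻¹{(s-a)/((s-a)² + b²)} = e^(at)cos(bt). Here a=7, b=6

Final answer: e^(7t)·cos(6t)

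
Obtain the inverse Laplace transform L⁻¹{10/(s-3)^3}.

L⁻¹{n!/(s-a)^(n+1)} = t^n·e^(at) with n=2, a=3. So L⁻¹{2/(s-3)^3} = t^2·e^(3t), and L⁻¹{10/(s-3)^3} = (10/2)·t^2·e^(3t) = 5·t^2·e^(3t)

Final answer: 5·t^2·e^(3t)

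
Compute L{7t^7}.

L{t^n} = n!/s^(n+1). So L{7t^7} = 7·7!/s^8 = 35280/s^8

Final answer: 35280/s^8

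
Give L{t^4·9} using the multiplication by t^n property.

L{9} = 9/s. d^1/ds^1[1/s] = -1/s². d^2/ds^2[1/s] = 2/s^3. d^3/ds^3[1/s] = -6/s^4. d^4/ds^4[1/s] = 24/s^5. So L{t^4} = (-1)^{4}·24/s^5 = 24/s^5. Then L{t^4·9} = 9·24/s^5 = 216/s^5

Final answer: 216/s^5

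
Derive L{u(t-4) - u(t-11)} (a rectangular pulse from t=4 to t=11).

L{u(t-a)} = e^(-as)/s. L{u(t-4) - u(t-11)} = (e^(-4s) - e^(-11s))/s

Final answer: (e^(-4s) - e^(-11s))/s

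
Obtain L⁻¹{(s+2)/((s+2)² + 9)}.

Using frequency shift: L⁻¹{(s-a)/((s-a)² + b²)} = e^(at)cos(bt). Here a=-2, b=3

Final answer: e^(-2t)·cos(3t)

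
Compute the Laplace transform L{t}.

L{t^n} = n!/s^(n+1), so L{t} = 1/s^2

Final answer: 1/s^2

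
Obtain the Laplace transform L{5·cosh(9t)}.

L{cosh(ωt)} = s/(s² - ω²), so L{cosh(9t)} = s/(s² - 81). Then L{5·cosh(9t)} = 5·s/(s² - 81) = 5s/(s² - 81)

Final answer: 5s/(s² - 81)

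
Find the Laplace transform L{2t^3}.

L{2t^3} = 2 · L{t^3} = 2 · 6/s^4 = 12/s^4

Final answer: 12/s^4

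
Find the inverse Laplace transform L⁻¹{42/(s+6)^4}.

L⁻¹{n!/(s-a)^(n+1)} = t^n·e^(at) with n=3, a=-6. So L⁻¹{6/(s+6)^4} = t^3·e^(-6t), and L⁻¹{42/(s+6)^4} = (42/6)·t^3·e^(-6t) = 7·t^3·e^(-6t)

Final answer: 7·t^3·e^(-6t)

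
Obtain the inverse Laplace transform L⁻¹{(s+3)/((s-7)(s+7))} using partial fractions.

Using partial fractions, f(t) = (10e^(7t) + 4e^(-7t))/14

Final answer: (10e^(7t) + 4e^(-7t))/14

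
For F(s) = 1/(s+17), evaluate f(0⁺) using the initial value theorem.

f(0⁺) = lim_{s→∞} s·1/(s+17) = lim_{s→∞} s/(s+17) = 1

Final answer: 1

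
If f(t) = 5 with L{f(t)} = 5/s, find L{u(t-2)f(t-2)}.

Time shift theorem: L{u(t-a)f(t-a)} = e^(-as)F(s). Here a=2, F(s) = 5/s, so L{u(t-2)f(t-2)} = e^(-2s)·5/s

Final answer: e^(-2s)·5/s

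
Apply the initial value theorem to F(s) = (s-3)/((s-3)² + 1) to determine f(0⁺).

f(0⁺) = lim_{s→∞} sF(s) = lim_{s→∞} s(s-3)/((s-3)² + 1) = 1

Final answer: 1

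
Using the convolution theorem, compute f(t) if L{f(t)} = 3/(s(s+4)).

3/(s(s+4)) = (3/s)·(1/(s+4)) = L{3}·L{e^(-4t)}. By convolution, f(t) = 3*e^(-4t) = ∫₀ᵗ 3·e^(-4τ) dτ = 3·(1 - e^(-4t))/4

Final answer: 3·(1 - e^(-4t))/4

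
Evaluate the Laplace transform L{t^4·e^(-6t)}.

L{t^n·e^(at)} = n!/(s-a)^(n+1), so L{t^4·e^(-6t)} = 24/(s+6)^5

Final answer: 24/(s+6)^5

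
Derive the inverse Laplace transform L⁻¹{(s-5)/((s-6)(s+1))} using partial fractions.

Using partial fractions, f(t) = (e^(6t) + 6e^(-t))/7

Final answer: (e^(6t) + 6e^(-t))/7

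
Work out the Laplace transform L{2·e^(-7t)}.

L{e^(at)} = 1/(s-a), so L{e^(-7t)} = 1/(s+7). Then L{2·e^(-7t)} = 2/(s+7)

Final answer: 2/(s+7)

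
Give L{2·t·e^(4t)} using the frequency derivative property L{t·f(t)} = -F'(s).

L{e^(4t)} = 1/(s-4). By frequency derivative: L{t·e^(4t)} = -d/ds[1/(s-4)] = -(-1)/(s-4)² = 1/(s-4)². Then L{2·t·e^(4t)} = 2·1/(s-4)² = 2/(s-4)²

Final answer: 2/(s-4)²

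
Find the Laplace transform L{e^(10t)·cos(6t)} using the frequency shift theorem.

Frequency shift: L{e^(at)f(t)} = F(s-a). L{e^(10t)·cos(6t)} = (s-10)/((s-10)² + 36)

Final answer: (s-10)/((s-10)² + 36)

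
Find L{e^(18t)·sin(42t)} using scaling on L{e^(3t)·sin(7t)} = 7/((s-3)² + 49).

Scaling with a=6: L{e^(18t)·sin(42t)} = (1/6) · 7/((s/6-3)² + 49). Simplifying: 42/((s-18)² + 1764)

Final answer: 42/((s-18)² + 1764)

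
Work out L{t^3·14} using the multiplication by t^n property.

L{14} = 14/s. d^1/ds^1[1/s] = -1/s². d^2/ds^2[1/s] = 2/s^3. d^3/ds^3[1/s] = -6/s^4. So L{t^3} = (-1)^{3}·-6/s^4 = 6/s^4. Then L{t^3·14} = 14·6/s^4 = 84/s^4

Final answer: 84/s^4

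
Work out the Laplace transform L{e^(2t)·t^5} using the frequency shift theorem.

L{e^(at)·t^n} = n!/(s-a)^(n+1), so L{e^(2t)·t^5} = 120/(s-2)^6

Final answer: 120/(s-2)^6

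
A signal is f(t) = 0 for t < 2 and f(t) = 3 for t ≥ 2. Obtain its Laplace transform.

f(t) = 3·u(t-2). L{u(t-2)} = e^(-2s)/s, so L{f(t)} = 3·e^(-2s)/s

Final answer: 3·e^(-2s)/s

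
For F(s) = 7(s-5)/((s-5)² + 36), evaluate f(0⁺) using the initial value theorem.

f(0⁺) = lim_{s→∞} sF(s) = lim_{s→∞} 7s(s-5)/((s-5)² + 36) = 7

Final answer: 7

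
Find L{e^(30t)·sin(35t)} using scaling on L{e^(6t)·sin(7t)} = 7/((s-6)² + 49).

Scaling with a=5: L{e^(30t)·sin(35t)} = (1/5) · 7/((s/5-6)² + 49). Simplifying: 35/((s-30)² + 1225)

Final answer: 35/((s-30)² + 1225)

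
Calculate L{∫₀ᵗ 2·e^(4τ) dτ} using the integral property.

L{∫₀ᵗ f(τ)dτ} = F(s)/s with F(s) = 2/(s-4), so L{∫₀ᵗ 2·e^(4τ) dτ} = 2/(s(s-4))

Final answer: 2/(s(s-4))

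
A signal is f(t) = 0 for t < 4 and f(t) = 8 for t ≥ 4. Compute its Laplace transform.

f(t) = 8·u(t-4). L{u(t-4)} = e^(-4s)/s, so L{f(t)} = 8·e^(-4s)/s

Final answer: 8·e^(-4s)/s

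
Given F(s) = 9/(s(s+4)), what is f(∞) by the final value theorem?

f(∞) = lim_{s→0} s·9/(s(s+4)) = lim_{s→0} 9/(s+4) = 9/4 = 9/4

Final answer: 9/4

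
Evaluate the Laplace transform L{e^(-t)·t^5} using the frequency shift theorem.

L{e^(at)·t^n} = n!/(s-a)^(n+1), so L{e^(-t)·t^5} = 120/(s+1)^6

Final answer: 120/(s+1)^6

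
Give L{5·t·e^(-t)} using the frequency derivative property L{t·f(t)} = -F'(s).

L{e^(-t)} = 1/(s+1). By frequency derivative: L{t·e^(-t)} = -d/ds[1/(s+1)] = -(-1)/(s+1)² = 1/(s+1)². Then L{5·t·e^(-t)} = 5·1/(s+1)² = 5/(s+1)²

Final answer: 5/(s+1)²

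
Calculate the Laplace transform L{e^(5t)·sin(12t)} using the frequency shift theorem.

Frequency shift: L{e^(at)f(t)} = F(s-a). L{e^(5t)·sin(12t)} = 12/((s-5)² + 144)

Final answer: 12/((s-5)² + 144)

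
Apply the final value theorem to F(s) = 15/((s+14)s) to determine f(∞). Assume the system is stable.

f(∞) = lim_{s→0} sF(s) = lim_{s→0} 15/(s+14) = 15/14

Final answer: 15/14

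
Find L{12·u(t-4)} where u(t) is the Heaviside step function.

L{u(t-a)} = e^(-as)/s. Here a=4, so L{u(t-4)} = e^(-4s)/s, and L{12·u(t-4)} = 12·e^(-4s)/s

Final answer: 12·e^(-4s)/s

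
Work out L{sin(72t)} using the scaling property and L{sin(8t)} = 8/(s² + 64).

Using L{f(at)} = (1/a)F(s/a) with a=9: L{sin(72t)} = (1/9) · 8/((s/9)² + 64) = (1/9) · 8·81/(s² + 5184) = 72/(s² + 5184)

Final answer: 72/(s² + 5184)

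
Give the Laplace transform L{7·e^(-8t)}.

L{e^(at)} = 1/(s-a), so L{e^(-8t)} = 1/(s+8). Then L{7·e^(-8t)} = 7/(s+8)

Final answer: 7/(s+8)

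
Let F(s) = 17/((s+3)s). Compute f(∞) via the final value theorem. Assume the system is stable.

f(∞) = lim_{s→0} sF(s) = lim_{s→0} 17/(s+3) = 17/3

Final answer: 17/3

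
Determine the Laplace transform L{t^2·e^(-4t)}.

L{t^n·e^(at)} = n!/(s-a)^(n+1), so L{t^2·e^(-4t)} = 2/(s+4)^3

Final answer: 2/(s+4)^3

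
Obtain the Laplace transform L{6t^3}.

L{6t^3} = 6 · L{t^3} = 6 · 6/s^4 = 36/s^4

Final answer: 36/s^4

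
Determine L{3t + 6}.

L{3t + 6} = 3·L{t} + 6·L{1} = 3/s² + 6/s

Final answer: 3/s² + 6/s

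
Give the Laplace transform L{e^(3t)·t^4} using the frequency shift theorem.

L{e^(at)·t^n} = n!/(s-a)^(n+1), so L{e^(3t)·t^4} = 24/(s-3)^5

Final answer: 24/(s-3)^5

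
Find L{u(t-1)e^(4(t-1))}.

u(t-a)f(t-a) with f(t)=e^(4t). L{e^(4t)} = 1/(s-4). By time shift: e^(-s)/(s-4)

Final answer: e^(-s)/(s-4)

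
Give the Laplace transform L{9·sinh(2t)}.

L{sinh(ωt)} = ω/(s² - ω²), so L{sinh(2t)} = 2/(s² - 4). Then L{9·sinh(2t)} = 9·2/(s² - 4) = 18/(s² - 4)

Final answer: 18/(s² - 4)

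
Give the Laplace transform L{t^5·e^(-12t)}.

L{t^n·e^(at)} = n!/(s-a)^(n+1), so L{t^5·e^(-12t)} = 120/(s+12)^6

Final answer: 120/(s+12)^6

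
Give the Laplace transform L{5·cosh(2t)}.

L{cosh(ωt)} = s/(s² - ω²), so L{cosh(2t)} = s/(s² - 4). Then L{5·cosh(2t)} = 5·s/(s² - 4) = 5s/(s² - 4)

Final answer: 5s/(s² - 4)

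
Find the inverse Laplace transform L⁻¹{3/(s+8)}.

L⁻¹{1/(s-a)} = e^(at), so L⁻¹{1/(s+8)} = e^(-8t), and L⁻¹{3/(s+8)} = 3·e^(-8t)

Final answer: 3·e^(-8t)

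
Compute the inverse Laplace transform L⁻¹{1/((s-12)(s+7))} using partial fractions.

Decompose: A/(s-12) + B/(s+7). A = 1/19, B = -1/19. f(t) = (e^(12t) - e^(-7t))/19

Final answer: (e^(12t) - e^(-7t))/19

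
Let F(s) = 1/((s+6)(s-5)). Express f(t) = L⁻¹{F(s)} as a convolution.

1/((s+6)(s-5)) = (1/(s+6))·(1/(s-5)) = L{e^(-6t)}·L{e^(5t)}. So f(t) = e^(-6t)*e^(5t) = ∫₀ᵗ e^(-6τ)·e^(5(t-τ)) dτ

Final answer: ∫₀ᵗ e^(-6τ)·e^(5(t-τ)) dτ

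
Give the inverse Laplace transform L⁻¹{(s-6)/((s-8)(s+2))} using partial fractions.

Using partial fractions, f(t) = (2e^(8t) + 8e^(-2t))/10

Final answer: (2e^(8t) + 8e^(-2t))/10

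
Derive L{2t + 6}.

L{2t + 6} = 2·L{t} + 6·L{1} = 2/s² + 6/s

Final answer: 2/s² + 6/s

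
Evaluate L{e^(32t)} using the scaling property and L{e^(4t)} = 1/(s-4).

Using L{f(at)} = (1/a)F(s/a) with a=8 and f(t) = e^(4t): L{e^(32t)} = (1/8) · 1/((s/8)-4) = (1/8) · 8/(s-32) = 1/(s-32)

Final answer: 1/(s-32)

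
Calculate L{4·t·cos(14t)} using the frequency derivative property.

L{cos(14t)} = s/(s² + 196). Derivative: d/ds[s/(s² + 196)] = [(s² + 196) - s·2s]/(s² + 196)² = (196 - s²)/(s² + 196)². So L{t·cos(14t)} = -F'(s) = (s² - 196)/(s² + 196)². Then L{4·t·cos(14t)} = 4·(s² - 196)/(s² + 196)²

Final answer: 4·(s² - 196)/(s² + 196)²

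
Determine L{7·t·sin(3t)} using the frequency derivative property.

L{sin(3t)} = 3/(s² + 9). By L{t·f(t)} = -F'(s): -d/ds[3/(s² + 9)] = -(3)·(-2s)/(s² + 9)² = 6s/(s² + 9)². Then L{7·t·sin(3t)} = 7·6s/(s² + 9)² = 42s/(s² + 9)²

Final answer: 42s/(s² + 9)²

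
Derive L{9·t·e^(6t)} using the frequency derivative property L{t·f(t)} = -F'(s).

L{e^(6t)} = 1/(s-6). By frequency derivative: L{t·e^(6t)} = -d/ds[1/(s-6)] = -(-1)/(s-6)² = 1/(s-6)². Then L{9·t·e^(6t)} = 9·1/(s-6)² = 9/(s-6)²

Final answer: 9/(s-6)²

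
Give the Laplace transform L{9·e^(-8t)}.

L{e^(at)} = 1/(s-a), so L{e^(-8t)} = 1/(s+8). Then L{9·e^(-8t)} = 9/(s+8)

Final answer: 9/(s+8)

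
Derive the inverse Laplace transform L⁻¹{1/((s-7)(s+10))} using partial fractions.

Decompose: A/(s-7) + B/(s+10). A = 1/17, B = -1/17. f(t) = (e^(7t) - e^(-10t))/17

Final answer: (e^(7t) - e^(-10t))/17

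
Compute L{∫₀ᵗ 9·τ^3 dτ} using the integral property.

L{∫₀ᵗ f(τ)dτ} = F(s)/s with f(t) = 9t^3. F(s) = 54/s^4, so L{∫₀ᵗ 9·τ^3 dτ} = (54/s^4)/s = 54/s^5. (Check: ∫₀ᵗ 9·τ^3 dτ = 9t^4/4.)

Final answer: 54/s^5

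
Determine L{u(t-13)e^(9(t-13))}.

u(t-a)f(t-a) with f(t)=e^(9t). L{e^(9t)} = 1/(s-9). By time shift: e^(-13s)/(s-9)

Final answer: e^(-13s)/(s-9)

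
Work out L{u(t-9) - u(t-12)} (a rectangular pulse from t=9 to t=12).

L{u(t-a)} = e^(-as)/s. L{u(t-9) - u(t-12)} = (e^(-9s) - e^(-12s))/s

Final answer: (e^(-9s) - e^(-12s))/s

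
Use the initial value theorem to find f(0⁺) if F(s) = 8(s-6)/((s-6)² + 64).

f(0⁺) = lim_{s→∞} sF(s) = lim_{s→∞} 8s(s-6)/((s-6)² + 64) = 8

Final answer: 8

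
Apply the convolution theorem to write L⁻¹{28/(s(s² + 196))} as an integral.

28/(s(s² + 196)) = (1/s)·(28/(s² + 196)) = L{1}·L{2·sin(14t)}. So f(t) = 1*(2·sin(14t)) = ∫₀ᵗ 2·sin(14τ) dτ

Final answer: ∫₀ᵗ 2·sin(14τ) dτ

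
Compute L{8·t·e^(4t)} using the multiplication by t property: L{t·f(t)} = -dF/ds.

Using L{t^n·e^(at)} = n!/(s-a)^(n+1), L{t·e^(4t)} = 1/(s-4)^2, so L{8·t·e^(4t)} = 8·1/(s-4)^2 = 8/(s-4)^2

Final answer: 8/(s-4)^2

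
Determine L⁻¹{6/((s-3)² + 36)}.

Form: b/((s-a)² + b²) → e^(at)sin(bt). With a=3, b=6

Final answer: e^(3t)·sin(6t)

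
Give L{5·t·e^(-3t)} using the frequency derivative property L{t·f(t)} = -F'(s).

L{e^(-3t)} = 1/(s+3). By frequency derivative: L{t·e^(-3t)} = -d/ds[1/(s+3)] = -(-1)/(s+3)² = 1/(s+3)². Then L{5·t·e^(-3t)} = 5·1/(s+3)² = 5/(s+3)²

Final answer: 5/(s+3)²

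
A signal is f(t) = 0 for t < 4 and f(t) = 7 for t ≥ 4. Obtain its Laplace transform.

f(t) = 7·u(t-4). L{u(t-4)} = e^(-4s)/s, so L{f(t)} = 7·e^(-4s)/s

Final answer: 7·e^(-4s)/s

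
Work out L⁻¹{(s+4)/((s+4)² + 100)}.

Using frequency shift: L⁻¹{(s-a)/((s-a)² + b²)} = e^(at)cos(bt). Here a=-4, b=10

Final answer: e^(-4t)·cos(10t)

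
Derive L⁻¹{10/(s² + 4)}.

This is the form c·a/(s² + a²) with a = 2, c = 5. L⁻¹ = 5·sin(2t)

Final answer: 5·sin(2t)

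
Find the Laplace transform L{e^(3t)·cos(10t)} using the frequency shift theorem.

Frequency shift: L{e^(at)f(t)} = F(s-a). L{e^(3t)·cos(10t)} = (s-3)/((s-3)² + 100)

Final answer: (s-3)/((s-3)² + 100)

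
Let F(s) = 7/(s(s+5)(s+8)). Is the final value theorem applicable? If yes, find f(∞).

Poles of sF(s) = 7/((s+5)(s+8)) are at s = -5 and s = -8, both in the left half-plane. Theorem applies. f(∞) = lim_{s→0} sF(s) = 7/(5·8) = 7/40

Final answer: 7/40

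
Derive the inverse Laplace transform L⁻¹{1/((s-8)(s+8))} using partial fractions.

Decompose: A/(s-8) + B/(s+8). A = 1/16, B = -1/16. f(t) = (e^(8t) - e^(-8t))/16

Final answer: (e^(8t) - e^(-8t))/16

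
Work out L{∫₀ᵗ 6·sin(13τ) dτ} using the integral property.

L{∫₀ᵗ f(τ)dτ} = F(s)/s with F(s) = 78/(s² + 169), so the result is (78/(s² + 169))/s = 78/(s(s² + 169))

Final answer: 78/(s(s² + 169))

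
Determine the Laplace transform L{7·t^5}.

L{t^n} = n!/s^(n+1), so L{t^5} = 120/s^6. Then L{7·t^5} = 7·120/s^6 = 840/s^6

Final answer: 840/s^6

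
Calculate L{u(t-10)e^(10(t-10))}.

u(t-a)f(t-a) with f(t)=e^(10t). L{e^(10t)} = 1/(s-10). By time shift: e^(-10s)/(s-10)

Final answer: e^(-10s)/(s-10)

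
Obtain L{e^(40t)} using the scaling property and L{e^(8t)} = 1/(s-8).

Using L{f(at)} = (1/a)F(s/a) with a=5 and f(t) = e^(8t): L{e^(40t)} = (1/5) · 1/((s/5)-8) = (1/5) · 5/(s-40) = 1/(s-40)

Final answer: 1/(s-40)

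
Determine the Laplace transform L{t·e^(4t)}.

L{t^n·e^(at)} = n!/(s-a)^(n+1), so L{t·e^(4t)} = 1/(s-4)^2

Final answer: 1/(s-4)^2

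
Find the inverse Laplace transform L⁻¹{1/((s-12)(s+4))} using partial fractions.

Decompose: A/(s-12) + B/(s+4). A = 1/16, B = -1/16. f(t) = (e^(12t) - e^(-4t))/16

Final answer: (e^(12t) - e^(-4t))/16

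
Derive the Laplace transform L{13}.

L{13} = 13 · L{1} = 13/s

Final answer: 13/s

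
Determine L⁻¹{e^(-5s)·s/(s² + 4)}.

L⁻¹{s/(s² + 4)} = cos(2t). By the time shift theorem, L⁻¹{e^(-as)F(s)} = u(t-a)f(t-a) with a=5, so L⁻¹{e^(-5s)·s/(s² + 4)} = u(t-5)·cos(2(t-5))

Final answer: u(t-5)·cos(2(t-5))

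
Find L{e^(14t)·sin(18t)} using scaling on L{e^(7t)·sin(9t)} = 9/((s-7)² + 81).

Scaling with a=2: L{e^(14t)·sin(18t)} = (1/2) · 9/((s/2-7)² + 81). Simplifying: 18/((s-14)² + 324)

Final answer: 18/((s-14)² + 324)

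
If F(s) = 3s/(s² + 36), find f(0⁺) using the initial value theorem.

f(0⁺) = lim_{s→∞} s·3s/(s² + 36) = lim_{s→∞} 3s²/(s² + 36) = 3

Final answer: 3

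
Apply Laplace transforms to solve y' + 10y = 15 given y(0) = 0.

sY + 10Y = 15/s. Y = 15/(s(s+10)). Partial fractions: Y = 3/2/s - 3/2/(s+10)

Final answer: y(t) = 3/2(1 - e^(-10t))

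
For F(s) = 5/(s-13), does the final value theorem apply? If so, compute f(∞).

sF(s) = 5s/(s-13) has a pole at s = 13 in the right half-plane. Theorem does NOT apply (unstable system; f(t) = 5·e^(13t) grows without bound).

Final answer: Not applicable (unstable)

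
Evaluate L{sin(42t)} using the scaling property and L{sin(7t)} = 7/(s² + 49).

Using L{f(at)} = (1/a)F(s/a) with a=6: L{sin(42t)} = (1/6) · 7/((s/6)² + 49) = (1/6) · 7·36/(s² + 1764) = 42/(s² + 1764)

Final answer: 42/(s² + 1764)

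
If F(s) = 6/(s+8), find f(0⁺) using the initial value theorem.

f(0⁺) = lim_{s→∞} s·6/(s+8) = lim_{s→∞} 6s/(s+8) = 6

Final answer: 6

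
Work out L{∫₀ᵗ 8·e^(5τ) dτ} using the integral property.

L{∫₀ᵗ f(τ)dτ} = F(s)/s with F(s) = 8/(s-5), so L{∫₀ᵗ 8·e^(5τ) dτ} = 8/(s(s-5))

Final answer: 8/(s(s-5))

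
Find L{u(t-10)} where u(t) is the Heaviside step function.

L{u(t-a)} = e^(-as)/s. Here a=10, so L{u(t-10)} = e^(-10s)/s

Final answer: e^(-10s)/s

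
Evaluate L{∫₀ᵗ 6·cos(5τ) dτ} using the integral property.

L{∫₀ᵗ f(τ)dτ} = F(s)/s with F(s) = 6s/(s² + 25), so the result is (6s/(s² + 25))/s = 6/(s² + 25)

Final answer: 6/(s² + 25)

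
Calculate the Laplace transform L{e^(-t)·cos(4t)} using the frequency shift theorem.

Frequency shift: L{e^(at)f(t)} = F(s-a). L{e^(-t)·cos(4t)} = (s+1)/((s+1)² + 16)

Final answer: (s+1)/((s+1)² + 16)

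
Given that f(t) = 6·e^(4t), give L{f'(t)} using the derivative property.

f(0) = 6, F(s) = 6/(s-4). L{f'(t)} = s·F(s) - f(0) = 6s/(s-4) - 6 = (6s - 6(s-4))/(s-4) = 24/(s-4)

Final answer: 24/(s-4)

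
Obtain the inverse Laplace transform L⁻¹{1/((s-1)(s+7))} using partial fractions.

Decompose: A/(s-1) + B/(s+7). A = 1/8, B = -1/8. f(t) = (e^t - e^(-7t))/8

Final answer: (e^t - e^(-7t))/8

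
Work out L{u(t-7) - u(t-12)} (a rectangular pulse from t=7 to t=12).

L{u(t-a)} = e^(-as)/s. L{u(t-7) - u(t-12)} = (e^(-7s) - e^(-12s))/s

Final answer: (e^(-7s) - e^(-12s))/s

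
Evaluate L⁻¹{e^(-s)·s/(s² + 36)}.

L⁻¹{s/(s² + 36)} = cos(6t). By the time shift theorem, L⁻¹{e^(-as)F(s)} = u(t-a)f(t-a) with a=1, so L⁻¹{e^(-s)·s/(s² + 36)} = u(t-1)·cos(6(t-1))

Final answer: u(t-1)·cos(6(t-1))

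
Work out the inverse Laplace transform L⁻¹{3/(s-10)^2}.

L⁻¹{n!/(s-a)^(n+1)} = t^n·e^(at) with n=1, a=10. So L⁻¹{1/(s-10)^2} = t·e^(10t), and L⁻¹{3/(s-10)^2} = (3/1)·t·e^(10t) = 3·t·e^(10t)

Final answer: 3·t·e^(10t)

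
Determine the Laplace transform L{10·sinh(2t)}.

L{sinh(ωt)} = ω/(s² - ω²), so L{sinh(2t)} = 2/(s² - 4). Then L{10·sinh(2t)} = 10·2/(s² - 4) = 20/(s² - 4)

Final answer: 20/(s² - 4)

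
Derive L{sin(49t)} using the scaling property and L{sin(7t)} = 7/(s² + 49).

Using L{f(at)} = (1/a)F(s/a) with a=7: L{sin(49t)} = (1/7) · 7/((s/7)² + 49) = (1/7) · 7·49/(s² + 2401) = 49/(s² + 2401)

Final answer: 49/(s² + 2401)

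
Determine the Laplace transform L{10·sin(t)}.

L{sin(ωt)} = ω/(s² + ω²), so L{sin(t)} = 1/(s² + 1). Then L{10·sin(t)} = 10·1/(s² + 1) = 10/(s² + 1)

Final answer: 10/(s² + 1)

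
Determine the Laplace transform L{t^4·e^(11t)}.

L{t^n·e^(at)} = n!/(s-a)^(n+1), so L{t^4·e^(11t)} = 24/(s-11)^5

Final answer: 24/(s-11)^5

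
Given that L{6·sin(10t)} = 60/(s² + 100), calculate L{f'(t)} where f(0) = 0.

L{f'(t)} = s·F(s) - f(0) = s·60/(s² + 100) - 0 = 60s/(s² + 100)

Final answer: 60s/(s² + 100)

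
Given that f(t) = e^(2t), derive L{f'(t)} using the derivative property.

f(0) = 1, F(s) = 1/(s-2). L{f'(t)} = s·F(s) - f(0) = s/(s-2) - 1 = (s - (s-2))/(s-2) = 2/(s-2)

Final answer: 2/(s-2)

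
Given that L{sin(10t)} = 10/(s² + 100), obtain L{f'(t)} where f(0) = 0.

L{f'(t)} = s·F(s) - f(0) = s·10/(s² + 100) - 0 = 10s/(s² + 100)

Final answer: 10s/(s² + 100)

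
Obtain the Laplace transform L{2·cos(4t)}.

L{cos(ωt)} = s/(s² + ω²), so L{cos(4t)} = s/(s² + 16). Then L{2·cos(4t)} = 2·s/(s² + 16) = 2s/(s² + 16)

Final answer: 2s/(s² + 16)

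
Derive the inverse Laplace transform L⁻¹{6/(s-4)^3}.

L⁻¹{n!/(s-a)^(n+1)} = t^n·e^(at) with n=2, a=4. So L⁻¹{2/(s-4)^3} = t^2·e^(4t), and L⁻¹{6/(s-4)^3} = (6/2)·t^2·e^(4t) = 3·t^2·e^(4t)

Final answer: 3·t^2·e^(4t)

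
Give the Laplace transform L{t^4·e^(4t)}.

L{t^n·e^(at)} = n!/(s-a)^(n+1), so L{t^4·e^(4t)} = 24/(s-4)^5

Final answer: 24/(s-4)^5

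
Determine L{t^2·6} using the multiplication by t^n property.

L{6} = 6/s. d^1/ds^1[1/s] = -1/s². d^2/ds^2[1/s] = 2/s^3. So L{t^2} = (-1)^{2}·2/s^3 = 2/s^3. Then L{t^2·6} = 6·2/s^3 = 12/s^3

Final answer: 12/s^3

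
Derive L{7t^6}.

L{t^n} = n!/s^(n+1). So L{7t^6} = 7·6!/s^7 = 5040/s^7

Final answer: 5040/s^7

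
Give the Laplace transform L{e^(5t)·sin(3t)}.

L{e^(at)·sin(ωt)} = ω/((s-a)² + ω²), so L{e^(5t)·sin(3t)} = 3/((s-5)² + 9)

Final answer: 3/((s-5)² + 9)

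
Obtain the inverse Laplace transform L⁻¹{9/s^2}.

L⁻¹{n!/s^(n+1)} = t^n with n=1. So L⁻¹{1/s^2} = t, and L⁻¹{9/s^2} = (9/1)·t = 9·t

Final answer: 9·t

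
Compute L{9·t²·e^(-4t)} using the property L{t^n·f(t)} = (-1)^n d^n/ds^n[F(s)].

L{e^(-4t)} = 1/(s+4). d/ds[1/(s+4)] = -1/(s+4)². d²/ds²[1/(s+4)] = 2/(s+4)³. So L{t²·e^(-4t)} = (-1)² · 2/(s+4)³ = 2/(s+4)³. Then L{9·t²·e^(-4t)} = 9·2/(s+4)³ = 18/(s+4)³

Final answer: 18/(s+4)³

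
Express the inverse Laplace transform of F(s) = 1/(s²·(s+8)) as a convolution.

1/(s²·(s+8)) = (1/s^2)·(1/(s+8)) = L{t}·L{e^(-8t)}. So f(t) = t*e^(-8t) = ∫₀ᵗ τ·e^(-8(t-τ)) dτ

Final answer: ∫₀ᵗ τ·e^(-8(t-τ)) dτ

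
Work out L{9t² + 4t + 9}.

L{9t² + 4t + 9} = 9·2/s³ + 4/s² + 9/s = 18/s³ + 4/s² + 9/s

Final answer: 18/s³ + 4/s² + 9/s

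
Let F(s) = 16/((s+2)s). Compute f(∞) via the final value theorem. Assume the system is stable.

f(∞) = lim_{s→0} sF(s) = lim_{s→0} 16/(s+2) = 8

Final answer: 8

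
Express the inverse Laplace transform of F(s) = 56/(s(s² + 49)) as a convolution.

56/(s(s² + 49)) = (1/s)·(56/(s² + 49)) = L{1}·L{8·sin(7t)}. So f(t) = 1*(8·sin(7t)) = ∫₀ᵗ 8·sin(7τ) dτ

Final answer: ∫₀ᵗ 8·sin(7τ) dτ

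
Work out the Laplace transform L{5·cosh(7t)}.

L{cosh(ωt)} = s/(s² - ω²), so L{cosh(7t)} = s/(s² - 49). Then L{5·cosh(7t)} = 5·s/(s² - 49) = 5s/(s² - 49)

Final answer: 5s/(s² - 49)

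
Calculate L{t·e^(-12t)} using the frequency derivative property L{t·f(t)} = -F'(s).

L{e^(-12t)} = 1/(s+12). By frequency derivative: L{t·e^(-12t)} = -d/ds[1/(s+12)] = -(-1)/(s+12)² = 1/(s+12)²

Final answer: 1/(s+12)²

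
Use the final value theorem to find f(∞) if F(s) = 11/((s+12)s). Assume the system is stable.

f(∞) = lim_{s→0} sF(s) = lim_{s→0} 11/(s+12) = 11/12

Final answer: 11/12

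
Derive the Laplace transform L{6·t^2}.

L{t^n} = n!/s^(n+1), so L{t^2} = 2/s^3. Then L{6·t^2} = 6·2/s^3 = 12/s^3

Final answer: 12/s^3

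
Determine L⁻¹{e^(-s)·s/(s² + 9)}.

L⁻¹{s/(s² + 9)} = cos(3t). By the time shift theorem, L⁻¹{e^(-as)F(s)} = u(t-a)f(t-a) with a=1, so L⁻¹{e^(-s)·s/(s² + 9)} = u(t-1)·cos(3(t-1))

Final answer: u(t-1)·cos(3(t-1))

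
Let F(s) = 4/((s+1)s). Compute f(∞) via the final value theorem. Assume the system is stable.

f(∞) = lim_{s→0} sF(s) = lim_{s→0} 4/(s+1) = 4

Final answer: 4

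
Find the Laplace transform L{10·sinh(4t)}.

L{sinh(ωt)} = ω/(s² - ω²), so L{sinh(4t)} = 4/(s² - 16). Then L{10·sinh(4t)} = 10·4/(s² - 16) = 40/(s² - 16)

Final answer: 40/(s² - 16)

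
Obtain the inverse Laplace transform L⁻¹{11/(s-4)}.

L⁻¹{1/(s-a)} = e^(at), so L⁻¹{1/(s-4)} = e^(4t), and L⁻¹{11/(s-4)} = 11·e^(4t)

Final answer: 11·e^(4t)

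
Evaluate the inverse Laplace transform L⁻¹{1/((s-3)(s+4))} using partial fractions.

Decompose: A/(s-3) + B/(s+4). A = 1/7, B = -1/7. f(t) = (e^(3t) - e^(-4t))/7

Final answer: (e^(3t) - e^(-4t))/7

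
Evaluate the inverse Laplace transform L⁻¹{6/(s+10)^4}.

L⁻¹{n!/(s-a)^(n+1)} = t^n·e^(at), so L⁻¹{6/(s+10)^4} = t^3·e^(-10t)

Final answer: t^3·e^(-10t)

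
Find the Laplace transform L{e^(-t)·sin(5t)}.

L{e^(at)·sin(ωt)} = ω/((s-a)² + ω²), so L{e^(-t)·sin(5t)} = 5/((s+1)² + 25)

Final answer: 5/((s+1)² + 25)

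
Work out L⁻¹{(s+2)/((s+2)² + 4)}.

Using frequency shift: L⁻¹{(s-a)/((s-a)² + b²)} = e^(at)cos(bt). Here a=-2, b=2

Final answer: e^(-2t)·cos(2t)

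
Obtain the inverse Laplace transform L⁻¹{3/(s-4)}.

L⁻¹{1/(s-a)} = e^(at), so L⁻¹{1/(s-4)} = e^(4t), and L⁻¹{3/(s-4)} = 3·e^(4t)

Final answer: 3·e^(4t)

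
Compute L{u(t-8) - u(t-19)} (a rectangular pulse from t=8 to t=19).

L{u(t-a)} = e^(-as)/s. L{u(t-8) - u(t-19)} = (e^(-8s) - e^(-19s))/s

Final answer: (e^(-8s) - e^(-19s))/s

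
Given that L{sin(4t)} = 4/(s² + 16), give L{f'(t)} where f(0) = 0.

L{f'(t)} = s·F(s) - f(0) = s·4/(s² + 16) - 0 = 4s/(s² + 16)

Final answer: 4s/(s² + 16)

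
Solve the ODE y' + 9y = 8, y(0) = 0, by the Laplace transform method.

sY + 9Y = 8/s. Y = 8/(s(s+9)). Partial fractions: Y = 8/9/s - 8/9/(s+9)

Final answer: y(t) = 8/9(1 - e^(-9t))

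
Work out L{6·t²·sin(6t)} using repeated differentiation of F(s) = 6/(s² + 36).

F(s) = 6/(s² + 36). F'(s) = -12s/(s² + 36)². F''(s) = -12(36 - 3s²)/(s² + 36)³ = (36s² - 432)/(s² + 36)³. So L{t²·sin(6t)} = (-1)² F''(s) = (36s² - 432)/(s² + 36)³. Then L{6·t²·sin(6t)} = 6·(36s² - 432)/(s² + 36)³ = (216s² - 2592)/(s² + 36)³

Final answer: (216s² - 2592)/(s² + 36)³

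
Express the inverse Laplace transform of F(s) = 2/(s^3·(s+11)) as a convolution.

2/(s^3·(s+11)) = (2/s^3)·(1/(s+11)) = L{t^2}·L{e^(-11t)}. So f(t) = t^2*e^(-11t) = ∫₀ᵗ τ^2·e^(-11(t-τ)) dτ

Final answer: ∫₀ᵗ τ^2·e^(-11(t-τ)) dτ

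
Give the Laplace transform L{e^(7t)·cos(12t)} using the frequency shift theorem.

Frequency shift: L{e^(at)f(t)} = F(s-a). L{e^(7t)·cos(12t)} = (s-7)/((s-7)² + 144)

Final answer: (s-7)/((s-7)² + 144)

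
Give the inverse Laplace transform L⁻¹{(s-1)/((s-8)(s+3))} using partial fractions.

Using partial fractions, f(t) = (7e^(8t) + 4e^(-3t))/11

Final answer: (7e^(8t) + 4e^(-3t))/11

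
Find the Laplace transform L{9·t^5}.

L{t^n} = n!/s^(n+1), so L{t^5} = 120/s^6. Then L{9·t^5} = 9·120/s^6 = 1080/s^6

Final answer: 1080/s^6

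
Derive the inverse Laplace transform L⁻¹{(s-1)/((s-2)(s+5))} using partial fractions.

Using partial fractions, f(t) = (e^(2t) + 6e^(-5t))/7

Final answer: (e^(2t) + 6e^(-5t))/7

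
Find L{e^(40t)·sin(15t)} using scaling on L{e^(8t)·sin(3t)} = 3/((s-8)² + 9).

Scaling with a=5: L{e^(40t)·sin(15t)} = (1/5) · 3/((s/5-8)² + 9). Simplifying: 15/((s-40)² + 225)

Final answer: 15/((s-40)² + 225)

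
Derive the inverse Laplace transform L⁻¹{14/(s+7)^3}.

L⁻¹{n!/(s-a)^(n+1)} = t^n·e^(at) with n=2, a=-7. So L⁻¹{2/(s+7)^3} = t^2·e^(-7t), and L⁻¹{14/(s+7)^3} = (14/2)·t^2·e^(-7t) = 7·t^2·e^(-7t)

Final answer: 7·t^2·e^(-7t)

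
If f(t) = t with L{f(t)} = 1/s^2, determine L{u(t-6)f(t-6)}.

Time shift theorem: L{u(t-a)f(t-a)} = e^(-as)F(s). Here a=6, F(s) = 1/s^2, so L{u(t-6)f(t-6)} = e^(-6s)·1/s^2

Final answer: e^(-6s)·1/s^2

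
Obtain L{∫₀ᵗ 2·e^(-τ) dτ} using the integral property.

L{∫₀ᵗ f(τ)dτ} = F(s)/s with F(s) = 2/(s+1), so L{∫₀ᵗ 2·e^(-τ) dτ} = 2/(s(s+1))

Final answer: 2/(s(s+1))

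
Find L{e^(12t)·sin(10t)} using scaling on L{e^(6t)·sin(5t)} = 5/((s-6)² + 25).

Scaling with a=2: L{e^(12t)·sin(10t)} = (1/2) · 5/((s/2-6)² + 25). Simplifying: 10/((s-12)² + 100)

Final answer: 10/((s-12)² + 100)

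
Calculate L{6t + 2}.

L{6t + 2} = 6·L{t} + 2·L{1} = 6/s² + 2/s

Final answer: 6/s² + 2/s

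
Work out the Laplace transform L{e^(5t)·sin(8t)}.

L{e^(at)·sin(ωt)} = ω/((s-a)² + ω²), so L{e^(5t)·sin(8t)} = 8/((s-5)² + 64)

Final answer: 8/((s-5)² + 64)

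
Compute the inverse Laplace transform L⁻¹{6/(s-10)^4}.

L⁻¹{n!/(s-a)^(n+1)} = t^n·e^(at), so L⁻¹{6/(s-10)^4} = t^3·e^(10t)

Final answer: t^3·e^(10t)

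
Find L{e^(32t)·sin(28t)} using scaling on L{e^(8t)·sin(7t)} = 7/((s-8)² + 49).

Scaling with a=4: L{e^(32t)·sin(28t)} = (1/4) · 7/((s/4-8)² + 49). Simplifying: 28/((s-32)² + 784)

Final answer: 28/((s-32)² + 784)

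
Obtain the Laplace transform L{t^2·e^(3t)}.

L{t^n·e^(at)} = n!/(s-a)^(n+1), so L{t^2·e^(3t)} = 2/(s-3)^3

Final answer: 2/(s-3)^3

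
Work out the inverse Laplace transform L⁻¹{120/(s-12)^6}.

L⁻¹{n!/(s-a)^(n+1)} = t^n·e^(at), so L⁻¹{120/(s-12)^6} = t^5·e^(12t)

Final answer: t^5·e^(12t)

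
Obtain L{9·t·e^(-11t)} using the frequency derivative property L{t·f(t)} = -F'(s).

L{e^(-11t)} = 1/(s+11). By frequency derivative: L{t·e^(-11t)} = -d/ds[1/(s+11)] = -(-1)/(s+11)² = 1/(s+11)². Then L{9·t·e^(-11t)} = 9·1/(s+11)² = 9/(s+11)²

Final answer: 9/(s+11)²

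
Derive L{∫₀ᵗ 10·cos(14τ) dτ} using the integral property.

L{∫₀ᵗ f(τ)dτ} = F(s)/s with F(s) = 10s/(s² + 196), so the result is (10s/(s² + 196))/s = 10/(s² + 196)

Final answer: 10/(s² + 196)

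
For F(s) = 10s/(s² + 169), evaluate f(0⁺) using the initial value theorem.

f(0⁺) = lim_{s→∞} s·10s/(s² + 169) = lim_{s→∞} 10s²/(s² + 169) = 10

Final answer: 10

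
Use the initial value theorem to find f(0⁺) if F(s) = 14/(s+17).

f(0⁺) = lim_{s→∞} s·14/(s+17) = lim_{s→∞} 14s/(s+17) = 14

Final answer: 14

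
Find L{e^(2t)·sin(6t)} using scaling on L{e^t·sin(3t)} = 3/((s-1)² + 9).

Scaling with a=2: L{e^(2t)·sin(6t)} = (1/2) · 3/((s/2-1)² + 9). Simplifying: 6/((s-2)² + 36)

Final answer: 6/((s-2)² + 36)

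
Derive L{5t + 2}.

L{5t + 2} = 5·L{t} + 2·L{1} = 5/s² + 2/s

Final answer: 5/s² + 2/s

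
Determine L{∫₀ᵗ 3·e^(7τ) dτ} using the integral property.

L{∫₀ᵗ f(τ)dτ} = F(s)/s with F(s) = 3/(s-7), so L{∫₀ᵗ 3·e^(7τ) dτ} = 3/(s(s-7))

Final answer: 3/(s(s-7))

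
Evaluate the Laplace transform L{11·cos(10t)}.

L{cos(ωt)} = s/(s² + ω²), so L{cos(10t)} = s/(s² + 100). Then L{11·cos(10t)} = 11·s/(s² + 100) = 11s/(s² + 100)

Final answer: 11s/(s² + 100)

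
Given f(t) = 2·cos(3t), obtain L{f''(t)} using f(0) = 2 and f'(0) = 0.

F(s) = 2s/(s² + 9). L{f''(t)} = s²F(s) - sf(0) - f'(0) = 2s³/(s² + 9) - 2s = (2s³ - 2s(s² + 9))/(s² + 9) = -18s/(s² + 9)

Final answer: -18s/(s² + 9)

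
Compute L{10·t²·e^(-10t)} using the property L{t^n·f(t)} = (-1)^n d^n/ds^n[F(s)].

L{e^(-10t)} = 1/(s+10). d/ds[1/(s+10)] = -1/(s+10)². d²/ds²[1/(s+10)] = 2/(s+10)³. So L{t²·e^(-10t)} = (-1)² · 2/(s+10)³ = 2/(s+10)³. Then L{10·t²·e^(-10t)} = 10·2/(s+10)³ = 20/(s+10)³

Final answer: 20/(s+10)³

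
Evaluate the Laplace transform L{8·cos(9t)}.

L{cos(ωt)} = s/(s² + ω²), so L{cos(9t)} = s/(s² + 81). Then L{8·cos(9t)} = 8·s/(s² + 81) = 8s/(s² + 81)

Final answer: 8s/(s² + 81)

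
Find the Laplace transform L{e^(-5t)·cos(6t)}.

L{e^(at)·cos(ωt)} = (s-a)/((s-a)² + ω²), so L{e^(-5t)·cos(6t)} = (s+5)/((s+5)² + 36)

Final answer: (s+5)/((s+5)² + 36)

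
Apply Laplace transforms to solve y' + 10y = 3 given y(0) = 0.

sY + 10Y = 3/s. Y = 3/(s(s+10)). Partial fractions: Y = 3/10/s - 3/10/(s+10)

Final answer: y(t) = 3/10(1 - e^(-10t))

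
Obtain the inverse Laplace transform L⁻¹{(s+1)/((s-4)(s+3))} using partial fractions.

Using partial fractions, f(t) = (5e^(4t) + 2e^(-3t))/7

Final answer: (5e^(4t) + 2e^(-3t))/7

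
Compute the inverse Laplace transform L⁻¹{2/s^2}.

L⁻¹{n!/s^(n+1)} = t^n with n=1. So L⁻¹{1/s^2} = t, and L⁻¹{2/s^2} = (2/1)·t = 2·t

Final answer: 2·t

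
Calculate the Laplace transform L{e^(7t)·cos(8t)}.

L{e^(at)·cos(ωt)} = (s-a)/((s-a)² + ω²), so L{e^(7t)·cos(8t)} = (s-7)/((s-7)² + 64)

Final answer: (s-7)/((s-7)² + 64)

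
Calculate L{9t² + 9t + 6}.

L{9t² + 9t + 6} = 9·2/s³ + 9/s² + 6/s = 18/s³ + 9/s² + 6/s

Final answer: 18/s³ + 9/s² + 6/s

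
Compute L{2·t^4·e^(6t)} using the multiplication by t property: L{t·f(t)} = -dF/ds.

Using L{t^n·e^(at)} = n!/(s-a)^(n+1), L{t^4·e^(6t)} = 24/(s-6)^5, so L{2·t^4·e^(6t)} = 2·24/(s-6)^5 = 48/(s-6)^5

Final answer: 48/(s-6)^5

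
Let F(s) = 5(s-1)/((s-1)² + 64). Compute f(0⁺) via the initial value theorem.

f(0⁺) = lim_{s→∞} sF(s) = lim_{s→∞} 5s(s-1)/((s-1)² + 64) = 5

Final answer: 5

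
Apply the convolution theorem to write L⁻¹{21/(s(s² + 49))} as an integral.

21/(s(s² + 49)) = (1/s)·(21/(s² + 49)) = L{1}·L{3·sin(7t)}. So f(t) = 1*(3·sin(7t)) = ∫₀ᵗ 3·sin(7τ) dτ

Final answer: ∫₀ᵗ 3·sin(7τ) dτ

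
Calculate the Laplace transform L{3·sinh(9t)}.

L{sinh(ωt)} = ω/(s² - ω²), so L{sinh(9t)} = 9/(s² - 81). Then L{3·sinh(9t)} = 3·9/(s² - 81) = 27/(s² - 81)

Final answer: 27/(s² - 81)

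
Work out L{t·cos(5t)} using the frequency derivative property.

L{cos(5t)} = s/(s² + 25). Derivative: d/ds[s/(s² + 25)] = [(s² + 25) - s·2s]/(s² + 25)² = (25 - s²)/(s² + 25)². So L{t·cos(5t)} = -F'(s) = (s² - 25)/(s² + 25)²

Final answer: (s² - 25)/(s² + 25)²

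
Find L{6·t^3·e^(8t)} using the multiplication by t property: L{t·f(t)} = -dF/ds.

Using L{t^n·e^(at)} = n!/(s-a)^(n+1), L{t^3·e^(8t)} = 6/(s-8)^4, so L{6·t^3·e^(8t)} = 6·6/(s-8)^4 = 36/(s-8)^4

Final answer: 36/(s-8)^4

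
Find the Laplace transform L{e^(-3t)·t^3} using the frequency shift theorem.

L{e^(at)·t^n} = n!/(s-a)^(n+1), so L{e^(-3t)·t^3} = 6/(s+3)^4

Final answer: 6/(s+3)^4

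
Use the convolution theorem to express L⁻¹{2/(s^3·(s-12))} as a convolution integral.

2/(s^3·(s-12)) = (2/s^3)·(1/(s-12)) = L{t^2}·L{e^(12t)}. So f(t) = t^2*e^(12t) = ∫₀ᵗ τ^2·e^(12(t-τ)) dτ

Final answer: ∫₀ᵗ τ^2·e^(12(t-τ)) dτ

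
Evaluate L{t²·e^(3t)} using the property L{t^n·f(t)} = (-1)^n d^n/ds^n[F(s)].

L{e^(3t)} = 1/(s-3). d/ds[1/(s-3)] = -1/(s-3)². d²/ds²[1/(s-3)] = 2/(s-3)³. So L{t²·e^(3t)} = (-1)² · 2/(s-3)³ = 2/(s-3)³

Final answer: 2/(s-3)³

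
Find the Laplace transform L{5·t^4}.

L{t^n} = n!/s^(n+1), so L{t^4} = 24/s^5. Then L{5·t^4} = 5·24/s^5 = 120/s^5

Final answer: 120/s^5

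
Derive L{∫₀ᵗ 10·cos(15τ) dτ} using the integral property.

L{∫₀ᵗ f(τ)dτ} = F(s)/s with F(s) = 10s/(s² + 225), so the result is (10s/(s² + 225))/s = 10/(s² + 225)

Final answer: 10/(s² + 225)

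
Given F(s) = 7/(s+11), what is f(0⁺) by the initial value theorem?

f(0⁺) = lim_{s→∞} s·7/(s+11) = lim_{s→∞} 7s/(s+11) = 7

Final answer: 7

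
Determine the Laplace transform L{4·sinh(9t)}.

L{sinh(ωt)} = ω/(s² - ω²), so L{sinh(9t)} = 9/(s² - 81). Then L{4·sinh(9t)} = 4·9/(s² - 81) = 36/(s² - 81)

Final answer: 36/(s² - 81)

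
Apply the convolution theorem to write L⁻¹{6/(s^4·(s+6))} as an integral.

6/(s^4·(s+6)) = (6/s^4)·(1/(s+6)) = L{t^3}·L{e^(-6t)}. So f(t) = t^3*e^(-6t) = ∫₀ᵗ τ^3·e^(-6(t-τ)) dτ

Final answer: ∫₀ᵗ τ^3·e^(-6(t-τ)) dτ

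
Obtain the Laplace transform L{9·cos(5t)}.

L{cos(ωt)} = s/(s² + ω²), so L{cos(5t)} = s/(s² + 25). Then L{9·cos(5t)} = 9·s/(s² + 25) = 9s/(s² + 25)

Final answer: 9s/(s² + 25)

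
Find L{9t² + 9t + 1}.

L{9t² + 9t + 1} = 9·2/s³ + 9/s² + 1/s = 18/s³ + 9/s² + 1/s

Final answer: 18/s³ + 9/s² + 1/s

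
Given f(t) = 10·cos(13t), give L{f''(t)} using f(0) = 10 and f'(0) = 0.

F(s) = 10s/(s² + 169). L{f''(t)} = s²F(s) - sf(0) - f'(0) = 10s³/(s² + 169) - 10s = (10s³ - 10s(s² + 169))/(s² + 169) = -1690s/(s² + 169)

Final answer: -1690s/(s² + 169)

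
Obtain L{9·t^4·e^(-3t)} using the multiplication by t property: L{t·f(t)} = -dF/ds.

Using L{t^n·e^(at)} = n!/(s-a)^(n+1), L{t^4·e^(-3t)} = 24/(s+3)^5, so L{9·t^4·e^(-3t)} = 9·24/(s+3)^5 = 216/(s+3)^5

Final answer: 216/(s+3)^5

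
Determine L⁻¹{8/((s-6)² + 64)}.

Form: b/((s-a)² + b²) → e^(at)sin(bt). With a=6, b=8

Final answer: e^(6t)·sin(8t)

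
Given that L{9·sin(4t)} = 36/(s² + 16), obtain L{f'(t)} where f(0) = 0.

L{f'(t)} = s·F(s) - f(0) = s·36/(s² + 16) - 0 = 36s/(s² + 16)

Final answer: 36s/(s² + 16)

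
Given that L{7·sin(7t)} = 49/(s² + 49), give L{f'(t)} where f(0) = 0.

L{f'(t)} = s·F(s) - f(0) = s·49/(s² + 49) - 0 = 49s/(s² + 49)

Final answer: 49s/(s² + 49)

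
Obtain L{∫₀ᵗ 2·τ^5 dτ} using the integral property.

L{∫₀ᵗ f(τ)dτ} = F(s)/s with f(t) = 2t^5. F(s) = 240/s^6, so L{∫₀ᵗ 2·τ^5 dτ} = (240/s^6)/s = 240/s^7. (Check: ∫₀ᵗ 2·τ^5 dτ = 2t^6/6.)

Final answer: 240/s^7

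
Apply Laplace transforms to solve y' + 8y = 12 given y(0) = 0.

sY + 8Y = 12/s. Y = 12/(s(s+8)). Partial fractions: Y = 3/2/s - 3/2/(s+8)

Final answer: y(t) = 3/2(1 - e^(-8t))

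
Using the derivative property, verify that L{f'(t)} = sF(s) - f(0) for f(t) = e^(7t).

f'(t) = 7e^(7t). Direct: L{f'(t)} = 7/(s-7). Property: s·1/(s-7) - 1 = (s - (s-7))/(s-7) = 7/(s-7). ✓

Final answer: 7/(s-7)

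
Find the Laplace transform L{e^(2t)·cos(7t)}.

L{e^(at)·cos(ωt)} = (s-a)/((s-a)² + ω²), so L{e^(2t)·cos(7t)} = (s-2)/((s-2)² + 49)

Final answer: (s-2)/((s-2)² + 49)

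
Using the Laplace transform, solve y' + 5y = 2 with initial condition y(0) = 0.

sY + 5Y = 2/s. Y = 2/(s(s+5)). Partial fractions: Y = 2/5/s - 2/5/(s+5)

Final answer: y(t) = 2/5(1 - e^(-5t))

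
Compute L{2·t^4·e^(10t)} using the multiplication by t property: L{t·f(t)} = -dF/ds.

Using L{t^n·e^(at)} = n!/(s-a)^(n+1), L{t^4·e^(10t)} = 24/(s-10)^5, so L{2·t^4·e^(10t)} = 2·24/(s-10)^5 = 48/(s-10)^5

Final answer: 48/(s-10)^5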